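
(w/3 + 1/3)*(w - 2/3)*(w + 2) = w^3/3 + 7*w^2/9 - 4/9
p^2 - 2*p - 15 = (p - 5)*(p + 3)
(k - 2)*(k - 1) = k^2 - 3*k + 2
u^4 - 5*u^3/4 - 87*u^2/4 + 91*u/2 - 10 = (u - 4)*(u - 2)*(u - 1/4)*(u + 5)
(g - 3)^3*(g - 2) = g^4 - 11*g^3 + 45*g^2 - 81*g + 54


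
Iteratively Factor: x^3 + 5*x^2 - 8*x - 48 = (x - 3)*(x^2 + 8*x + 16) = (x - 3)*(x + 4)*(x + 4)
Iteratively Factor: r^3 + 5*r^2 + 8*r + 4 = (r + 2)*(r^2 + 3*r + 2) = (r + 1)*(r + 2)*(r + 2)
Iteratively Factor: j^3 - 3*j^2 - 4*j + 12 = (j - 2)*(j^2 - j - 6) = (j - 3)*(j - 2)*(j + 2)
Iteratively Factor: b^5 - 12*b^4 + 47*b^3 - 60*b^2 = (b - 5)*(b^4 - 7*b^3 + 12*b^2) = b*(b - 5)*(b^3 - 7*b^2 + 12*b) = b^2*(b - 5)*(b^2 - 7*b + 12) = b^2*(b - 5)*(b - 4)*(b - 3)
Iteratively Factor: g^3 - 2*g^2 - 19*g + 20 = (g - 5)*(g^2 + 3*g - 4) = (g - 5)*(g - 1)*(g + 4)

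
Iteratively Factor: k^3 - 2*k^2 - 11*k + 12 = (k + 3)*(k^2 - 5*k + 4) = (k - 4)*(k + 3)*(k - 1)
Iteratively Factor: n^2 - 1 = (n - 1)*(n + 1)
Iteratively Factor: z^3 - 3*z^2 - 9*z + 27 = (z - 3)*(z^2 - 9) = (z - 3)^2*(z + 3)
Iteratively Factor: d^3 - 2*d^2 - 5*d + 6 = (d - 1)*(d^2 - d - 6) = (d - 3)*(d - 1)*(d + 2)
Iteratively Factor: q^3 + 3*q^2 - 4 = (q - 1)*(q^2 + 4*q + 4) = (q - 1)*(q + 2)*(q + 2)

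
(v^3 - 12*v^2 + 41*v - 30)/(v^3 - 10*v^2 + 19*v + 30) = (v - 1)/(v + 1)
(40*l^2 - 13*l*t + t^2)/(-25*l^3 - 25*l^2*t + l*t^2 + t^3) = (-8*l + t)/(5*l^2 + 6*l*t + t^2)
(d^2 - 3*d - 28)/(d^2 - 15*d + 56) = (d + 4)/(d - 8)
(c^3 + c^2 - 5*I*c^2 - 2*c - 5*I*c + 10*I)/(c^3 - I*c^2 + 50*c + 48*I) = (c^3 + c^2*(1 - 5*I) - c*(2 + 5*I) + 10*I)/(c^3 - I*c^2 + 50*c + 48*I)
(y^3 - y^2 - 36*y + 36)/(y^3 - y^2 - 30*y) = (y^2 + 5*y - 6)/(y*(y + 5))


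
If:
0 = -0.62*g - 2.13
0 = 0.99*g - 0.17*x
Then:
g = -3.44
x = -20.01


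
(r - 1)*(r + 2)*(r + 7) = r^3 + 8*r^2 + 5*r - 14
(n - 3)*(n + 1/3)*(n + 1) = n^3 - 5*n^2/3 - 11*n/3 - 1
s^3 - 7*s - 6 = (s - 3)*(s + 1)*(s + 2)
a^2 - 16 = (a - 4)*(a + 4)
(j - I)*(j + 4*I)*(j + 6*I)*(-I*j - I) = -I*j^4 + 9*j^3 - I*j^3 + 9*j^2 + 14*I*j^2 + 24*j + 14*I*j + 24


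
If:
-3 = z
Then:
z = -3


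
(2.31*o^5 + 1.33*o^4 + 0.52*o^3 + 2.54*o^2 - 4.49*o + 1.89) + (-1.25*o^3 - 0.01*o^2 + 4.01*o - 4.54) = 2.31*o^5 + 1.33*o^4 - 0.73*o^3 + 2.53*o^2 - 0.48*o - 2.65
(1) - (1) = 0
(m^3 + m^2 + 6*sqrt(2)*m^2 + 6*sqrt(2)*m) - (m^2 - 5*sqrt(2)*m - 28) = m^3 + 6*sqrt(2)*m^2 + 11*sqrt(2)*m + 28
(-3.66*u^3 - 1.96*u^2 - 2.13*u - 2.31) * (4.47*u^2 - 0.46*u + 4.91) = -16.3602*u^5 - 7.0776*u^4 - 26.5901*u^3 - 18.9695*u^2 - 9.3957*u - 11.3421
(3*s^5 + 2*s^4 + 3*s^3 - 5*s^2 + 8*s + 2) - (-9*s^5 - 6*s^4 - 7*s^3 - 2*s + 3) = 12*s^5 + 8*s^4 + 10*s^3 - 5*s^2 + 10*s - 1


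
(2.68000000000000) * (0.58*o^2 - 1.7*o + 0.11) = 1.5544*o^2 - 4.556*o + 0.2948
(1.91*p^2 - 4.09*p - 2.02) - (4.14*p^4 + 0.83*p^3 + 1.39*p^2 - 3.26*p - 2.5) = -4.14*p^4 - 0.83*p^3 + 0.52*p^2 - 0.83*p + 0.48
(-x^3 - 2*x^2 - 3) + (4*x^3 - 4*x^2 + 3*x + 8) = 3*x^3 - 6*x^2 + 3*x + 5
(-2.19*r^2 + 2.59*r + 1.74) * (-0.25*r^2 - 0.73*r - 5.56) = 0.5475*r^4 + 0.9512*r^3 + 9.8507*r^2 - 15.6706*r - 9.6744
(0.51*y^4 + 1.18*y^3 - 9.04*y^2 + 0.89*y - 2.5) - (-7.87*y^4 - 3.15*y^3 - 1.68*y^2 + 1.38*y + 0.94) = 8.38*y^4 + 4.33*y^3 - 7.36*y^2 - 0.49*y - 3.44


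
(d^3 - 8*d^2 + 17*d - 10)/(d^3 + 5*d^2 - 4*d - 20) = (d^2 - 6*d + 5)/(d^2 + 7*d + 10)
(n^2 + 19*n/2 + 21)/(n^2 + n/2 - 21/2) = (n + 6)/(n - 3)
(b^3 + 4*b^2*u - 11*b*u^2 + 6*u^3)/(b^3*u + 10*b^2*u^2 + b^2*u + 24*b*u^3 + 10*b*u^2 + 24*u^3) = (b^2 - 2*b*u + u^2)/(u*(b^2 + 4*b*u + b + 4*u))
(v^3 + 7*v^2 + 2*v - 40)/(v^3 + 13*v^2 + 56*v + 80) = (v - 2)/(v + 4)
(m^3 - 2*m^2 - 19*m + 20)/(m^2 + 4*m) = m - 6 + 5/m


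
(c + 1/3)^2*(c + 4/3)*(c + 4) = c^4 + 6*c^3 + 9*c^2 + 112*c/27 + 16/27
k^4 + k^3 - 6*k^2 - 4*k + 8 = (k - 2)*(k - 1)*(k + 2)^2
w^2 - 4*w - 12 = (w - 6)*(w + 2)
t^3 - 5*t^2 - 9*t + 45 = (t - 5)*(t - 3)*(t + 3)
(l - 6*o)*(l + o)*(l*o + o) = l^3*o - 5*l^2*o^2 + l^2*o - 6*l*o^3 - 5*l*o^2 - 6*o^3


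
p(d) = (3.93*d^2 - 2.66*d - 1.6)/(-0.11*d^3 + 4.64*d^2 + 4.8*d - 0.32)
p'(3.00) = 0.12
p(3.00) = 0.49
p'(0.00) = 83.31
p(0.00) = 5.00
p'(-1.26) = 29.61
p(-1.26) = 6.56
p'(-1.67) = 3.04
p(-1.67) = 2.70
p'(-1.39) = 10.47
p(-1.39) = 4.27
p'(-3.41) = 0.23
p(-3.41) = 1.28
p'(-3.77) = 0.18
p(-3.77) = 1.20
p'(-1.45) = 7.45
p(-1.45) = 3.74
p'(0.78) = 0.96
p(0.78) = -0.21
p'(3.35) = 0.11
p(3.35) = 0.53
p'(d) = (7.86*d - 2.66)/(-0.11*d^3 + 4.64*d^2 + 4.8*d - 0.32) + (0.33*d^2 - 9.28*d - 4.8)*(3.93*d^2 - 2.66*d - 1.6)/(-0.11*d^3 + 4.64*d^2 + 4.8*d - 0.32)^2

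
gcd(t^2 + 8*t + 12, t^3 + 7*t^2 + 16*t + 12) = t + 2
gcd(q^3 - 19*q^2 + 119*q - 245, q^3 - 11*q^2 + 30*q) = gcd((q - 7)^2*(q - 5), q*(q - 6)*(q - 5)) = q - 5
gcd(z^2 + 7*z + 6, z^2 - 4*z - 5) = z + 1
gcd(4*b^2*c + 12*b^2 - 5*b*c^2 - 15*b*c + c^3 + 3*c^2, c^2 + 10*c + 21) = c + 3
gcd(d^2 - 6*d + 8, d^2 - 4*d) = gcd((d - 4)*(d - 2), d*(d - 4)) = d - 4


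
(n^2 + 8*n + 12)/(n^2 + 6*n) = (n + 2)/n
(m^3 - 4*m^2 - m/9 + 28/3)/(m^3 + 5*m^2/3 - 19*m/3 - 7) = (m^2 - 5*m/3 - 4)/(m^2 + 4*m + 3)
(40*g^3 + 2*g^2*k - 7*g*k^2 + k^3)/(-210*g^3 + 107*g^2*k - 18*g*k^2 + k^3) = (-8*g^2 - 2*g*k + k^2)/(42*g^2 - 13*g*k + k^2)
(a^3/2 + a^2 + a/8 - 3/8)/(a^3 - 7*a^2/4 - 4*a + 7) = (4*a^3 + 8*a^2 + a - 3)/(2*(4*a^3 - 7*a^2 - 16*a + 28))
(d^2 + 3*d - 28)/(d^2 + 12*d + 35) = (d - 4)/(d + 5)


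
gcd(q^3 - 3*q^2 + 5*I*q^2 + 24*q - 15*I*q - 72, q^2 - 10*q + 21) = q - 3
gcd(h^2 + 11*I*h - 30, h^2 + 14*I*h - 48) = h + 6*I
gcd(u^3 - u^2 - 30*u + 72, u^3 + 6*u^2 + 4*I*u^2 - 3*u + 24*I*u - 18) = u + 6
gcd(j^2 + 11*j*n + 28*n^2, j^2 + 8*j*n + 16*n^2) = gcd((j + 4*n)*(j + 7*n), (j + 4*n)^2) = j + 4*n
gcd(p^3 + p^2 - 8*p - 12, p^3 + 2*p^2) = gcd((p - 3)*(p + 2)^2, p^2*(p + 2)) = p + 2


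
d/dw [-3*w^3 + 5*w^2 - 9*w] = -9*w^2 + 10*w - 9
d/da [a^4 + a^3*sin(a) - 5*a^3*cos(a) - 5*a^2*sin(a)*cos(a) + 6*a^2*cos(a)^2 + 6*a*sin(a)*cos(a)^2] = 5*a^3*sin(a) + a^3*cos(a) + 4*a^3 + 3*a^2*sin(a) - 6*a^2*sin(2*a) - 15*a^2*cos(a) - 5*a^2*cos(2*a) - 5*a*sin(2*a) + 3*a*cos(a)/2 + 6*a*cos(2*a) + 9*a*cos(3*a)/2 + 6*a + 3*sin(a)/2 + 3*sin(3*a)/2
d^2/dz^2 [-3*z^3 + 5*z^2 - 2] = 10 - 18*z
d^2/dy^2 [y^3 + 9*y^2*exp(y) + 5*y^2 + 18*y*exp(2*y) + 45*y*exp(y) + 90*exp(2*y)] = 9*y^2*exp(y) + 72*y*exp(2*y) + 81*y*exp(y) + 6*y + 432*exp(2*y) + 108*exp(y) + 10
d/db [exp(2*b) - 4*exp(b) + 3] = 2*(exp(b) - 2)*exp(b)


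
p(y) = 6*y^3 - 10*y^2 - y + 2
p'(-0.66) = 20.04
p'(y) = 18*y^2 - 20*y - 1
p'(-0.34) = 7.88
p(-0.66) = -3.42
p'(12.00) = 2351.00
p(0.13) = 1.71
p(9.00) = 3557.00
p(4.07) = 236.80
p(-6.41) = -1982.72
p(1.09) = -3.20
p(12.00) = 8918.00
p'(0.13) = -3.30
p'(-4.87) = 523.30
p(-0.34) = 0.95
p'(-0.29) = 6.31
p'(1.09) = -1.41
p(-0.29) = 1.30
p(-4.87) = -923.31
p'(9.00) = 1277.00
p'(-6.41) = 866.79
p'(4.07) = 215.77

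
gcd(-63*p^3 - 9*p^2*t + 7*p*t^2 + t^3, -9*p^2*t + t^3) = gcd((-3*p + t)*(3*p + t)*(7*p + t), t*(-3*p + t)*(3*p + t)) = 9*p^2 - t^2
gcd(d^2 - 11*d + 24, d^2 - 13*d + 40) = d - 8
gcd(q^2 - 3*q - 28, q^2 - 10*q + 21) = q - 7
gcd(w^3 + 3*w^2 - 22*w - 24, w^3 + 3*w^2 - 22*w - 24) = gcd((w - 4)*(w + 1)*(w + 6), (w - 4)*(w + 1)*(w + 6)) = w^3 + 3*w^2 - 22*w - 24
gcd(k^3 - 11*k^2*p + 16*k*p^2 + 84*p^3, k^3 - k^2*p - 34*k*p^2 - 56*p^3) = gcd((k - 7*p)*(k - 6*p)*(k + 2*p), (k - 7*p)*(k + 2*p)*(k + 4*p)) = -k^2 + 5*k*p + 14*p^2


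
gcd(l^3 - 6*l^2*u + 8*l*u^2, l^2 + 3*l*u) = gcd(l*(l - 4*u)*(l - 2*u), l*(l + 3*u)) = l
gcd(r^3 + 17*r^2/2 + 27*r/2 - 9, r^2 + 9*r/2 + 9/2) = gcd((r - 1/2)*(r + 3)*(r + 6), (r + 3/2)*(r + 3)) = r + 3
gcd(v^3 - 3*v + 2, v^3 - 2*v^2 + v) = v^2 - 2*v + 1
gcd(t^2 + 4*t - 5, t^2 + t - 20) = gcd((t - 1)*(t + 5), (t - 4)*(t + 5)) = t + 5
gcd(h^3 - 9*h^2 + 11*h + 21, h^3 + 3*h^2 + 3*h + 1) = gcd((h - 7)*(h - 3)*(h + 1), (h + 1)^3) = h + 1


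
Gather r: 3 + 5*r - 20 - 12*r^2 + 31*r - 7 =-12*r^2 + 36*r - 24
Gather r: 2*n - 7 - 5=2*n - 12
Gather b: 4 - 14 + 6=-4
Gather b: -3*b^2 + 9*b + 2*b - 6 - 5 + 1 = -3*b^2 + 11*b - 10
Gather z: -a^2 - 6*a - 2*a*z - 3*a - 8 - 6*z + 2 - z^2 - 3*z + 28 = -a^2 - 9*a - z^2 + z*(-2*a - 9) + 22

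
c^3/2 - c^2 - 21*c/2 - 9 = (c/2 + 1/2)*(c - 6)*(c + 3)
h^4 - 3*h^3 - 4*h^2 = h^2*(h - 4)*(h + 1)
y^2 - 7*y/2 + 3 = (y - 2)*(y - 3/2)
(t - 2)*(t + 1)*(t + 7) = t^3 + 6*t^2 - 9*t - 14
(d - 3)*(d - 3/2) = d^2 - 9*d/2 + 9/2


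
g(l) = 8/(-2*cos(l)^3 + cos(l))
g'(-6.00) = -15.43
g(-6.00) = -9.87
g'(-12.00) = -109.64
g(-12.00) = -22.35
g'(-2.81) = 20.47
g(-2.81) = 10.74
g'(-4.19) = -54.54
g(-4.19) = -31.93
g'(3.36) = 10.45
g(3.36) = 9.04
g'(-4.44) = 82.34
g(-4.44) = -34.77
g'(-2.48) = 359.51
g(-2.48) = 41.37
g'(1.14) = -4.55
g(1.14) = 29.42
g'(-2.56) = 127.74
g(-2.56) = 24.15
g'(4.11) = 148.48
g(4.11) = -39.45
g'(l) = 8*(-6*sin(l)*cos(l)^2 + sin(l))/(-2*cos(l)^3 + cos(l))^2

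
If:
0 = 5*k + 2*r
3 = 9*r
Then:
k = -2/15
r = 1/3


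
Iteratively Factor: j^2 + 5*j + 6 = (j + 2)*(j + 3)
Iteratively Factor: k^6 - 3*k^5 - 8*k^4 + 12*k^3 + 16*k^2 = (k + 1)*(k^5 - 4*k^4 - 4*k^3 + 16*k^2) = (k + 1)*(k + 2)*(k^4 - 6*k^3 + 8*k^2) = (k - 4)*(k + 1)*(k + 2)*(k^3 - 2*k^2) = k*(k - 4)*(k + 1)*(k + 2)*(k^2 - 2*k) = k*(k - 4)*(k - 2)*(k + 1)*(k + 2)*(k)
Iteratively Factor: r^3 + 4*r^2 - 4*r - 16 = (r + 2)*(r^2 + 2*r - 8) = (r + 2)*(r + 4)*(r - 2)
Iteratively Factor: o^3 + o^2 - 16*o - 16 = (o - 4)*(o^2 + 5*o + 4) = (o - 4)*(o + 4)*(o + 1)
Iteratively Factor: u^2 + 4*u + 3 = (u + 3)*(u + 1)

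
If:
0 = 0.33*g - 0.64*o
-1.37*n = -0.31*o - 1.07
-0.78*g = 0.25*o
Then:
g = 0.00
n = 0.78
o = 0.00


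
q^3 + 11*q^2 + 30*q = q*(q + 5)*(q + 6)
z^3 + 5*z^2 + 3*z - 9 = (z - 1)*(z + 3)^2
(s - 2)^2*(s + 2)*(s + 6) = s^4 + 4*s^3 - 16*s^2 - 16*s + 48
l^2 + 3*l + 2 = (l + 1)*(l + 2)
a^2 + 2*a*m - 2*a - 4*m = (a - 2)*(a + 2*m)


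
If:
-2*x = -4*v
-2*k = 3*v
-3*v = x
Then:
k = 0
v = 0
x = 0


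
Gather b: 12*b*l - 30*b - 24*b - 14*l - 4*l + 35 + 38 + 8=b*(12*l - 54) - 18*l + 81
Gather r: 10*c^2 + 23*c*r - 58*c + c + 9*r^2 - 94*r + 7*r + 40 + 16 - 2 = 10*c^2 - 57*c + 9*r^2 + r*(23*c - 87) + 54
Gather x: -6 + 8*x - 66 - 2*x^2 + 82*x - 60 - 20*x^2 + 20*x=-22*x^2 + 110*x - 132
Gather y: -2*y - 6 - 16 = -2*y - 22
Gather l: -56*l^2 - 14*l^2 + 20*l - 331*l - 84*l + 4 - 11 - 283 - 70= -70*l^2 - 395*l - 360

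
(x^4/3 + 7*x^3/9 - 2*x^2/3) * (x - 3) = x^5/3 - 2*x^4/9 - 3*x^3 + 2*x^2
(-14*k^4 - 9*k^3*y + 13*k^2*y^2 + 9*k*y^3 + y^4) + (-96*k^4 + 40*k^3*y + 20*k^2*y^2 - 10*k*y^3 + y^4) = -110*k^4 + 31*k^3*y + 33*k^2*y^2 - k*y^3 + 2*y^4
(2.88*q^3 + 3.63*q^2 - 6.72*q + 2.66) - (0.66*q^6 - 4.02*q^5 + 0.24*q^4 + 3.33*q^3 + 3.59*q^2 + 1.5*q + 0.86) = -0.66*q^6 + 4.02*q^5 - 0.24*q^4 - 0.45*q^3 + 0.04*q^2 - 8.22*q + 1.8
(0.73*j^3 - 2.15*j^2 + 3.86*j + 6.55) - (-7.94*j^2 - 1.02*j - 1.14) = 0.73*j^3 + 5.79*j^2 + 4.88*j + 7.69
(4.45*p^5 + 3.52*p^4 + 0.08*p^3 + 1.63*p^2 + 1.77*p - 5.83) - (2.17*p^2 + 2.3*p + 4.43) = 4.45*p^5 + 3.52*p^4 + 0.08*p^3 - 0.54*p^2 - 0.53*p - 10.26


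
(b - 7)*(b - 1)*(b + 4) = b^3 - 4*b^2 - 25*b + 28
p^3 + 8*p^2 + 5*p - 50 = (p - 2)*(p + 5)^2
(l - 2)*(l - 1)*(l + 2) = l^3 - l^2 - 4*l + 4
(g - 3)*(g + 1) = g^2 - 2*g - 3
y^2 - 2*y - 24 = (y - 6)*(y + 4)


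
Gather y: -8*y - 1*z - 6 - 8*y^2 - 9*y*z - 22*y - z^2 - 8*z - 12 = -8*y^2 + y*(-9*z - 30) - z^2 - 9*z - 18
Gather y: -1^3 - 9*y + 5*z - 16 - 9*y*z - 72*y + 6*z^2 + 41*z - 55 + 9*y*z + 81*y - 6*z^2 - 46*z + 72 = 0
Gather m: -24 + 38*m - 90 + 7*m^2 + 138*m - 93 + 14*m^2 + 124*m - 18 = 21*m^2 + 300*m - 225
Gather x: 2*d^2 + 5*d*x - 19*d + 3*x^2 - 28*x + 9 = 2*d^2 - 19*d + 3*x^2 + x*(5*d - 28) + 9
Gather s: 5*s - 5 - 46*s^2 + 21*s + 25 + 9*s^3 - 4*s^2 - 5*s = 9*s^3 - 50*s^2 + 21*s + 20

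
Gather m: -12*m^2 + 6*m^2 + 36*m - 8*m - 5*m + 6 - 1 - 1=-6*m^2 + 23*m + 4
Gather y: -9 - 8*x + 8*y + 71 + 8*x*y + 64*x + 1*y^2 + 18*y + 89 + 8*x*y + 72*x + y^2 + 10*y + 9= 128*x + 2*y^2 + y*(16*x + 36) + 160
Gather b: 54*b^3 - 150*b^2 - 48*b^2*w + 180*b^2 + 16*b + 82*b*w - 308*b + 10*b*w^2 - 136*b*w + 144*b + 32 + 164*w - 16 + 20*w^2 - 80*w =54*b^3 + b^2*(30 - 48*w) + b*(10*w^2 - 54*w - 148) + 20*w^2 + 84*w + 16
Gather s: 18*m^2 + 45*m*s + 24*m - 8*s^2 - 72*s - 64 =18*m^2 + 24*m - 8*s^2 + s*(45*m - 72) - 64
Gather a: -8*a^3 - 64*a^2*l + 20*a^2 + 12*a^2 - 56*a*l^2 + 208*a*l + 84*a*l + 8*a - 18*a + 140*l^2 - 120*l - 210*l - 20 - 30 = -8*a^3 + a^2*(32 - 64*l) + a*(-56*l^2 + 292*l - 10) + 140*l^2 - 330*l - 50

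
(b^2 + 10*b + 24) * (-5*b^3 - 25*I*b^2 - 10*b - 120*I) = -5*b^5 - 50*b^4 - 25*I*b^4 - 130*b^3 - 250*I*b^3 - 100*b^2 - 720*I*b^2 - 240*b - 1200*I*b - 2880*I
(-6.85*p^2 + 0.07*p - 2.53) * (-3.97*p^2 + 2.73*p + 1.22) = 27.1945*p^4 - 18.9784*p^3 + 1.8782*p^2 - 6.8215*p - 3.0866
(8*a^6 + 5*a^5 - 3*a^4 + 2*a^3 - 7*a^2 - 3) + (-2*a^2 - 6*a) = 8*a^6 + 5*a^5 - 3*a^4 + 2*a^3 - 9*a^2 - 6*a - 3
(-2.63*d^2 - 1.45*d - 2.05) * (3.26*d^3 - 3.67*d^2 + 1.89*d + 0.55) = -8.5738*d^5 + 4.9251*d^4 - 6.3322*d^3 + 3.3365*d^2 - 4.672*d - 1.1275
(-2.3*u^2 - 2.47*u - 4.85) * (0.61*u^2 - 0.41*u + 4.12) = -1.403*u^4 - 0.5637*u^3 - 11.4218*u^2 - 8.1879*u - 19.982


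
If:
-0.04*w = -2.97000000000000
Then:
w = 74.25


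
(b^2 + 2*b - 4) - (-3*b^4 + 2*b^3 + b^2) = 3*b^4 - 2*b^3 + 2*b - 4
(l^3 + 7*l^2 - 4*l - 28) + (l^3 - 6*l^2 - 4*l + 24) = 2*l^3 + l^2 - 8*l - 4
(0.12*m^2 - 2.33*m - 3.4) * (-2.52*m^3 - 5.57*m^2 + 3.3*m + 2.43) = -0.3024*m^5 + 5.2032*m^4 + 21.9421*m^3 + 11.5406*m^2 - 16.8819*m - 8.262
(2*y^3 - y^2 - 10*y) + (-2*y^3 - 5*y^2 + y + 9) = -6*y^2 - 9*y + 9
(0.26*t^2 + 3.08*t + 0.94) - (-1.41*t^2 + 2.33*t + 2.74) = 1.67*t^2 + 0.75*t - 1.8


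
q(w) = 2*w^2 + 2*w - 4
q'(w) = 4*w + 2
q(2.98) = 19.72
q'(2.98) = 13.92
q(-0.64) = -4.46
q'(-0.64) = -0.56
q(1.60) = 4.32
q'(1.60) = 8.40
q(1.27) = 1.77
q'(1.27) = 7.08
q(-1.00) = -4.00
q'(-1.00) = -2.00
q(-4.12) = 21.71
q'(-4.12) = -14.48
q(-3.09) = 8.92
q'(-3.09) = -10.36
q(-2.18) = 1.14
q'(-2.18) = -6.72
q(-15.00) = 416.00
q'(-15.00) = -58.00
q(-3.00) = 8.00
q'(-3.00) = -10.00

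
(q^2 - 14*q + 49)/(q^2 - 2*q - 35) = (q - 7)/(q + 5)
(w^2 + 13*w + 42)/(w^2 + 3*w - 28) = (w + 6)/(w - 4)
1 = 1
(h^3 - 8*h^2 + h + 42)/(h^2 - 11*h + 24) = (h^2 - 5*h - 14)/(h - 8)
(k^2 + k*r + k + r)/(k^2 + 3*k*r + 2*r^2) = (k + 1)/(k + 2*r)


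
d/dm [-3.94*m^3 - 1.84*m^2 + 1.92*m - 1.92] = -11.82*m^2 - 3.68*m + 1.92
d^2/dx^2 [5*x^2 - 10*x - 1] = 10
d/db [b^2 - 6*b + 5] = 2*b - 6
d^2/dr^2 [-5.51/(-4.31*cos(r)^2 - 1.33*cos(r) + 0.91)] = (-409.417244*(1 - cos(r)^2)^2 - 94.754919*cos(r)^3 - 300.898345*cos(r)^2 + 182.841085*cos(r) + 472.132064)/(4.31*cos(r)^2 + 1.33*cos(r) - 0.91)^3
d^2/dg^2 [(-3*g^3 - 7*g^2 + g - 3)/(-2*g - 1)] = 6*(4*g^3 + 6*g^2 + 3*g + 7)/(8*g^3 + 12*g^2 + 6*g + 1)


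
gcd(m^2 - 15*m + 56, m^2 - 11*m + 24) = m - 8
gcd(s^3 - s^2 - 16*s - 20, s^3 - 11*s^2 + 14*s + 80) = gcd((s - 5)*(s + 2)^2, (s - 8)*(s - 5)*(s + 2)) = s^2 - 3*s - 10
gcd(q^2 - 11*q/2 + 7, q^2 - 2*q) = q - 2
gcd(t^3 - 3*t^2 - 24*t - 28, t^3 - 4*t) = t + 2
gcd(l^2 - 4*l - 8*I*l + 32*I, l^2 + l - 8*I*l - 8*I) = l - 8*I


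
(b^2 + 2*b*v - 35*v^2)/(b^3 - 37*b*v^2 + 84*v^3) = (b - 5*v)/(b^2 - 7*b*v + 12*v^2)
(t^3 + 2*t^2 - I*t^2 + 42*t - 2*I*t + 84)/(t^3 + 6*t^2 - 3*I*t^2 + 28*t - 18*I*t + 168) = (t^2 + t*(2 + 6*I) + 12*I)/(t^2 + t*(6 + 4*I) + 24*I)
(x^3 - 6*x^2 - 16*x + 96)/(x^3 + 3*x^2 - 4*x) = (x^2 - 10*x + 24)/(x*(x - 1))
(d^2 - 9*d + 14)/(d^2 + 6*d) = (d^2 - 9*d + 14)/(d*(d + 6))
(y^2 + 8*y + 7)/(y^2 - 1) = (y + 7)/(y - 1)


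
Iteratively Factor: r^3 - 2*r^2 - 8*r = (r + 2)*(r^2 - 4*r) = r*(r + 2)*(r - 4)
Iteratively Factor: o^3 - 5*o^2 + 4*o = (o - 1)*(o^2 - 4*o) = o*(o - 1)*(o - 4)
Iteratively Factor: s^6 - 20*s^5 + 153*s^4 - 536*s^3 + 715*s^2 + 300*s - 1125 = (s - 3)*(s^5 - 17*s^4 + 102*s^3 - 230*s^2 + 25*s + 375) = (s - 5)*(s - 3)*(s^4 - 12*s^3 + 42*s^2 - 20*s - 75) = (s - 5)^2*(s - 3)*(s^3 - 7*s^2 + 7*s + 15) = (s - 5)^2*(s - 3)*(s + 1)*(s^2 - 8*s + 15) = (s - 5)^3*(s - 3)*(s + 1)*(s - 3)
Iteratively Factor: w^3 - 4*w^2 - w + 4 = (w + 1)*(w^2 - 5*w + 4) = (w - 4)*(w + 1)*(w - 1)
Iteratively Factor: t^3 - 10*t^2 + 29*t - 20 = (t - 1)*(t^2 - 9*t + 20) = (t - 5)*(t - 1)*(t - 4)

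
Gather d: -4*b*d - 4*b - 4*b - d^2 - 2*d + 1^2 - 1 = -8*b - d^2 + d*(-4*b - 2)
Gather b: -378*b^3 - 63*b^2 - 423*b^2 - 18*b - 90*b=-378*b^3 - 486*b^2 - 108*b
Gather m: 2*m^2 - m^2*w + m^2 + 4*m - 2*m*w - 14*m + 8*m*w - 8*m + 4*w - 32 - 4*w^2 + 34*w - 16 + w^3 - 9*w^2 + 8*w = m^2*(3 - w) + m*(6*w - 18) + w^3 - 13*w^2 + 46*w - 48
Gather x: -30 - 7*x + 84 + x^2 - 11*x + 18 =x^2 - 18*x + 72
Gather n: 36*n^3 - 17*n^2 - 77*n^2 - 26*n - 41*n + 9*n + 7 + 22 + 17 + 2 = 36*n^3 - 94*n^2 - 58*n + 48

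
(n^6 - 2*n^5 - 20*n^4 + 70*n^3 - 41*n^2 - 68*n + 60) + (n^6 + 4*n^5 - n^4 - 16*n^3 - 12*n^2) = 2*n^6 + 2*n^5 - 21*n^4 + 54*n^3 - 53*n^2 - 68*n + 60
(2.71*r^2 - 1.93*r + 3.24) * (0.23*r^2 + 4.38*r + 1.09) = 0.6233*r^4 + 11.4259*r^3 - 4.7543*r^2 + 12.0875*r + 3.5316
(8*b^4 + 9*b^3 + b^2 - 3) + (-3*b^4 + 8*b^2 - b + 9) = 5*b^4 + 9*b^3 + 9*b^2 - b + 6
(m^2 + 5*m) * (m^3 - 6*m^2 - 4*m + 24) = m^5 - m^4 - 34*m^3 + 4*m^2 + 120*m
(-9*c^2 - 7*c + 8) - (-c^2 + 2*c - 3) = -8*c^2 - 9*c + 11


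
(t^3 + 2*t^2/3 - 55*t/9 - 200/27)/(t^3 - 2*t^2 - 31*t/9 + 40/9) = (t + 5/3)/(t - 1)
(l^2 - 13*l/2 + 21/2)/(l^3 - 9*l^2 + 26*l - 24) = (l - 7/2)/(l^2 - 6*l + 8)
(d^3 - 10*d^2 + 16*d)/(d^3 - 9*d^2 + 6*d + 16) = d/(d + 1)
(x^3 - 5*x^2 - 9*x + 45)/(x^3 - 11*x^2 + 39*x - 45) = (x + 3)/(x - 3)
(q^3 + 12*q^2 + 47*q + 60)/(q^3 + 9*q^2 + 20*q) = (q + 3)/q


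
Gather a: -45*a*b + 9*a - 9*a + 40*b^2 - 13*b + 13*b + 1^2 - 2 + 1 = -45*a*b + 40*b^2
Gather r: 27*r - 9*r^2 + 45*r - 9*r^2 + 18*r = -18*r^2 + 90*r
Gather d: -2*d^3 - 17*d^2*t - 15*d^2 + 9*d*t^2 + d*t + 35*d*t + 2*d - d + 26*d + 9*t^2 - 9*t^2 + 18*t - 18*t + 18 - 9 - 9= -2*d^3 + d^2*(-17*t - 15) + d*(9*t^2 + 36*t + 27)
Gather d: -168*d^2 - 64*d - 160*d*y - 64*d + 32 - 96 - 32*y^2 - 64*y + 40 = -168*d^2 + d*(-160*y - 128) - 32*y^2 - 64*y - 24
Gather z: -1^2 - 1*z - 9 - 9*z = -10*z - 10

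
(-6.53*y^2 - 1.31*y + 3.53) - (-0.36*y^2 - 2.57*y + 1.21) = -6.17*y^2 + 1.26*y + 2.32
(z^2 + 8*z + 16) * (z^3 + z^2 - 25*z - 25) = z^5 + 9*z^4 - z^3 - 209*z^2 - 600*z - 400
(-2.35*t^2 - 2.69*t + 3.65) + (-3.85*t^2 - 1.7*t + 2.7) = -6.2*t^2 - 4.39*t + 6.35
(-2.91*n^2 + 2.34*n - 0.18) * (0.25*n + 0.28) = -0.7275*n^3 - 0.2298*n^2 + 0.6102*n - 0.0504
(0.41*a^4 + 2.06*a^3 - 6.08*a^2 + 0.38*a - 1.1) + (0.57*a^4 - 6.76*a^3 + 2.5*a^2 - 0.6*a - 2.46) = 0.98*a^4 - 4.7*a^3 - 3.58*a^2 - 0.22*a - 3.56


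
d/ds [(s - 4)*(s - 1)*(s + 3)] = 3*s^2 - 4*s - 11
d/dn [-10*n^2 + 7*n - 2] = 7 - 20*n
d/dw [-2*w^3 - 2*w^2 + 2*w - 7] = -6*w^2 - 4*w + 2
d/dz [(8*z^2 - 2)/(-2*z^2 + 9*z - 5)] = 2*(36*z^2 - 44*z + 9)/(4*z^4 - 36*z^3 + 101*z^2 - 90*z + 25)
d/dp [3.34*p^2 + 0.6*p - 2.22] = 6.68*p + 0.6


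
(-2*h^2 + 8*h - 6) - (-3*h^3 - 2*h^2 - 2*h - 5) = 3*h^3 + 10*h - 1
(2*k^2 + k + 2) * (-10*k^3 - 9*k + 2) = -20*k^5 - 10*k^4 - 38*k^3 - 5*k^2 - 16*k + 4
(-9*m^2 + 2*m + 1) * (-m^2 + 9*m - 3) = 9*m^4 - 83*m^3 + 44*m^2 + 3*m - 3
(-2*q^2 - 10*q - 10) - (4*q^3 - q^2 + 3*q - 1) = -4*q^3 - q^2 - 13*q - 9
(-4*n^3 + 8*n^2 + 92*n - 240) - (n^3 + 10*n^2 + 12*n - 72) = -5*n^3 - 2*n^2 + 80*n - 168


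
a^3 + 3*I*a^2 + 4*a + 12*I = (a - 2*I)*(a + 2*I)*(a + 3*I)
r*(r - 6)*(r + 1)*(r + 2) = r^4 - 3*r^3 - 16*r^2 - 12*r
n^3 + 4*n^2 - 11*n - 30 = (n - 3)*(n + 2)*(n + 5)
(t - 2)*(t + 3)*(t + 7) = t^3 + 8*t^2 + t - 42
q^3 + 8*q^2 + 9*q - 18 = (q - 1)*(q + 3)*(q + 6)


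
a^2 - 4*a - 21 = (a - 7)*(a + 3)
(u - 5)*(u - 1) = u^2 - 6*u + 5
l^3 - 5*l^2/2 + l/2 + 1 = (l - 2)*(l - 1)*(l + 1/2)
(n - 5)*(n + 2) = n^2 - 3*n - 10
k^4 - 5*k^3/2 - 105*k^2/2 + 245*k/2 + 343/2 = (k - 7)*(k - 7/2)*(k + 1)*(k + 7)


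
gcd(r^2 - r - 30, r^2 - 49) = 1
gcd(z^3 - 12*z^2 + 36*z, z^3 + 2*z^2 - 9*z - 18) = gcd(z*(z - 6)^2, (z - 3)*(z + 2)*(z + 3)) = 1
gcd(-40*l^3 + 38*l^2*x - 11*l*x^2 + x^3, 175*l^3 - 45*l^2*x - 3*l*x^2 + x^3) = -5*l + x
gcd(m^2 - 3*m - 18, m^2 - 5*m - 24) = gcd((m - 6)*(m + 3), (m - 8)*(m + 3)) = m + 3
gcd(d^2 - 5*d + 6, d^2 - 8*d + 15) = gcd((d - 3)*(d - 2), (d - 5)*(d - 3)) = d - 3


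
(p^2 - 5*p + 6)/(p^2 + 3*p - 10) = (p - 3)/(p + 5)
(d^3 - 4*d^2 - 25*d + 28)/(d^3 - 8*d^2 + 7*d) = (d + 4)/d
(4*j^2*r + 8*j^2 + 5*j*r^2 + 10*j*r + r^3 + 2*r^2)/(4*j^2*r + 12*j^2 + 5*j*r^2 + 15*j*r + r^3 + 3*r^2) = (r + 2)/(r + 3)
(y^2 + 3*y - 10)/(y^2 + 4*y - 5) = (y - 2)/(y - 1)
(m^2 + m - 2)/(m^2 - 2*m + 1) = (m + 2)/(m - 1)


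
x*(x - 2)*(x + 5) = x^3 + 3*x^2 - 10*x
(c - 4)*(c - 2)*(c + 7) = c^3 + c^2 - 34*c + 56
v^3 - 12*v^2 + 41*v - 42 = (v - 7)*(v - 3)*(v - 2)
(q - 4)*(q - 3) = q^2 - 7*q + 12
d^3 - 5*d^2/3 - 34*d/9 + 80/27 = (d - 8/3)*(d - 2/3)*(d + 5/3)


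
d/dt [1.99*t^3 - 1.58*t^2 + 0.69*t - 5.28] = 5.97*t^2 - 3.16*t + 0.69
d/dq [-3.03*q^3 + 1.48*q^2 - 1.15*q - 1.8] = -9.09*q^2 + 2.96*q - 1.15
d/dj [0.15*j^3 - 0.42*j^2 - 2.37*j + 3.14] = 0.45*j^2 - 0.84*j - 2.37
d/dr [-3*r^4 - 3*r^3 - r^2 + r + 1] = -12*r^3 - 9*r^2 - 2*r + 1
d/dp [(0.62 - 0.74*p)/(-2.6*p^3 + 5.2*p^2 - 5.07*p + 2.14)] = (-3.848*p^3 + 8.684*p^2 - 6.448*p + 1.5598)/(6.76*p^6 - 27.04*p^5 + 53.404*p^4 - 63.856*p^3 + 47.9609*p^2 - 21.6996*p + 4.5796)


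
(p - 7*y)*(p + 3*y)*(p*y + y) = p^3*y - 4*p^2*y^2 + p^2*y - 21*p*y^3 - 4*p*y^2 - 21*y^3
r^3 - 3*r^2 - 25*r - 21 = (r - 7)*(r + 1)*(r + 3)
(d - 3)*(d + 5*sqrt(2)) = d^2 - 3*d + 5*sqrt(2)*d - 15*sqrt(2)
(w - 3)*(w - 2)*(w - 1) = w^3 - 6*w^2 + 11*w - 6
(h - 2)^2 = h^2 - 4*h + 4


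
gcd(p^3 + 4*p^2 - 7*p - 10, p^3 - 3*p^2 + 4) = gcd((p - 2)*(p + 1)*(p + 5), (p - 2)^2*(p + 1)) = p^2 - p - 2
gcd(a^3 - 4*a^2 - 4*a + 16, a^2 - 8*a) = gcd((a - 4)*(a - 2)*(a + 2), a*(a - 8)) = 1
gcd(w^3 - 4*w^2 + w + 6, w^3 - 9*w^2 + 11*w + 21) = w^2 - 2*w - 3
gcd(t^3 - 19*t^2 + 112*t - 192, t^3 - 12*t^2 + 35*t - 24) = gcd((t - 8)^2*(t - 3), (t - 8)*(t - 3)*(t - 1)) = t^2 - 11*t + 24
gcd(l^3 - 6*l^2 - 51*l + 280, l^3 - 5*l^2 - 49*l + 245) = l^2 + 2*l - 35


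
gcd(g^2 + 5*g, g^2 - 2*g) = g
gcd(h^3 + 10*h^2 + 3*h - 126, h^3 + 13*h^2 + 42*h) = h^2 + 13*h + 42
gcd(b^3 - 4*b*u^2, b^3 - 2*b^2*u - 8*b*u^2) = b^2 + 2*b*u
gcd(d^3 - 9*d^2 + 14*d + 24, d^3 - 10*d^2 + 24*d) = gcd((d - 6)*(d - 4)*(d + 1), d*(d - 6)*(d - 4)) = d^2 - 10*d + 24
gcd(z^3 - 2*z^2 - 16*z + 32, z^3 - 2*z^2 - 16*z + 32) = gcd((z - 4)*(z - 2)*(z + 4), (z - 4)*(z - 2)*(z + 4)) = z^3 - 2*z^2 - 16*z + 32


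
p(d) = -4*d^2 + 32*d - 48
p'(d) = 32 - 8*d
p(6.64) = -11.88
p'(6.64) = -21.12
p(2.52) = 7.24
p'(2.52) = 11.84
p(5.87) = 2.01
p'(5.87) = -14.96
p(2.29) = 4.30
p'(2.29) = 13.68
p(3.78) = 15.81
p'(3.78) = 1.76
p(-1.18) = -91.33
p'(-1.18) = 41.44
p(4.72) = 13.93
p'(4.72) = -5.76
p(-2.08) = -131.87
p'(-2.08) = 48.64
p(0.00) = -48.00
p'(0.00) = 32.00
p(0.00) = -48.00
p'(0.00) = 32.00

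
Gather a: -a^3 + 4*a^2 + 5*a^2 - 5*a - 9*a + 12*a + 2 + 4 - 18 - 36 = -a^3 + 9*a^2 - 2*a - 48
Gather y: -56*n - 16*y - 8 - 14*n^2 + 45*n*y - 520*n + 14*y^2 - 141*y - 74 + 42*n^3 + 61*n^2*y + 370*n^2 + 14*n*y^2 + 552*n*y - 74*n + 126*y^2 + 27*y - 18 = 42*n^3 + 356*n^2 - 650*n + y^2*(14*n + 140) + y*(61*n^2 + 597*n - 130) - 100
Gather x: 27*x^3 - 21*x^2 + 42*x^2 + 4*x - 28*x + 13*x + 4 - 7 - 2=27*x^3 + 21*x^2 - 11*x - 5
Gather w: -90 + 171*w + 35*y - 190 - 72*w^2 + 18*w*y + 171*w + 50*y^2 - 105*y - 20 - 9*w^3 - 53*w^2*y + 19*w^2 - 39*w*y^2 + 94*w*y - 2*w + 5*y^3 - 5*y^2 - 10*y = -9*w^3 + w^2*(-53*y - 53) + w*(-39*y^2 + 112*y + 340) + 5*y^3 + 45*y^2 - 80*y - 300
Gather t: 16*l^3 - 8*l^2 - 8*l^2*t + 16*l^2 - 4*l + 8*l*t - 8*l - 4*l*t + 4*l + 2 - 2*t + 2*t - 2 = 16*l^3 + 8*l^2 - 8*l + t*(-8*l^2 + 4*l)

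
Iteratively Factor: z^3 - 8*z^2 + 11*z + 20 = (z - 5)*(z^2 - 3*z - 4) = (z - 5)*(z - 4)*(z + 1)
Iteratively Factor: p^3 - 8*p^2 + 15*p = (p)*(p^2 - 8*p + 15) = p*(p - 3)*(p - 5)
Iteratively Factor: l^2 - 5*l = (l - 5)*(l)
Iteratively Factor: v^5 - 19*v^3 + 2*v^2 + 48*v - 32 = (v + 4)*(v^4 - 4*v^3 - 3*v^2 + 14*v - 8) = (v - 4)*(v + 4)*(v^3 - 3*v + 2) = (v - 4)*(v + 2)*(v + 4)*(v^2 - 2*v + 1) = (v - 4)*(v - 1)*(v + 2)*(v + 4)*(v - 1)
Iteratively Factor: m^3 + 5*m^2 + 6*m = (m + 2)*(m^2 + 3*m) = (m + 2)*(m + 3)*(m)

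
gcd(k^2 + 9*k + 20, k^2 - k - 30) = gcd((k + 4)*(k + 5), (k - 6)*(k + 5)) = k + 5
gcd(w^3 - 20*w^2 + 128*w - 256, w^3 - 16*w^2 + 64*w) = w^2 - 16*w + 64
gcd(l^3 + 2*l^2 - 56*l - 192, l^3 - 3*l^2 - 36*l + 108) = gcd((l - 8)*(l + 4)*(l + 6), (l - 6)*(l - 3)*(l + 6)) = l + 6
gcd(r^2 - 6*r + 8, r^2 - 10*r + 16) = r - 2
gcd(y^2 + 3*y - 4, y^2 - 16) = y + 4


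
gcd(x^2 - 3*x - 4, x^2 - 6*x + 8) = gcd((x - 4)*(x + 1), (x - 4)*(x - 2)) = x - 4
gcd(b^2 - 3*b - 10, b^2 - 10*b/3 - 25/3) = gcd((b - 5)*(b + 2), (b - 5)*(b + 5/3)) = b - 5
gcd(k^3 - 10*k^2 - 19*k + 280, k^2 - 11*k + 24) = k - 8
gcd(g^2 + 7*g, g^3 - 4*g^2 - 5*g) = g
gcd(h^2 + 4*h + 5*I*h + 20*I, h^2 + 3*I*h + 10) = h + 5*I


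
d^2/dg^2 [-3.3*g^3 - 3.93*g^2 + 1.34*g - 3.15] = -19.8*g - 7.86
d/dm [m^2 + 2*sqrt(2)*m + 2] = 2*m + 2*sqrt(2)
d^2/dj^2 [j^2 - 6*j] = 2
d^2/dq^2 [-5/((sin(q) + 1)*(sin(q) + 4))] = 5*(4*sin(q)^3 + 11*sin(q)^2 - 8*sin(q) - 42)/((sin(q) + 1)^2*(sin(q) + 4)^3)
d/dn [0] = 0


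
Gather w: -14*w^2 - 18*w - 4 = -14*w^2 - 18*w - 4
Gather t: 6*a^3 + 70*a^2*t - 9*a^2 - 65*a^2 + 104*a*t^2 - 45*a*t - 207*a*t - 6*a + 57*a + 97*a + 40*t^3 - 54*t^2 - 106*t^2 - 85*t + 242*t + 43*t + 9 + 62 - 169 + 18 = 6*a^3 - 74*a^2 + 148*a + 40*t^3 + t^2*(104*a - 160) + t*(70*a^2 - 252*a + 200) - 80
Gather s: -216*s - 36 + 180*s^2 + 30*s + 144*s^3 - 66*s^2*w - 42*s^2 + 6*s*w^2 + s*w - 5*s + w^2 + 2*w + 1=144*s^3 + s^2*(138 - 66*w) + s*(6*w^2 + w - 191) + w^2 + 2*w - 35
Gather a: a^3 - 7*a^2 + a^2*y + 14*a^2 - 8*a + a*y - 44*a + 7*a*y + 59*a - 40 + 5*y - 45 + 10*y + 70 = a^3 + a^2*(y + 7) + a*(8*y + 7) + 15*y - 15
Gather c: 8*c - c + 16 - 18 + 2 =7*c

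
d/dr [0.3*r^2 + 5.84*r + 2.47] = 0.6*r + 5.84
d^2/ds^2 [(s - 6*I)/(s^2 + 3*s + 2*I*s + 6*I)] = 2*((s - 6*I)*(2*s + 3 + 2*I)^2 + (-3*s - 3 + 4*I)*(s^2 + 3*s + 2*I*s + 6*I))/(s^2 + 3*s + 2*I*s + 6*I)^3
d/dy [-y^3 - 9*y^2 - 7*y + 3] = -3*y^2 - 18*y - 7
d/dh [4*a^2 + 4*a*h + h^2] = 4*a + 2*h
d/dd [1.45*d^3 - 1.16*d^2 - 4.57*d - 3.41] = 4.35*d^2 - 2.32*d - 4.57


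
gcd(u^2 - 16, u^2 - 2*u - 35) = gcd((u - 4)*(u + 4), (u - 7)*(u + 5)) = 1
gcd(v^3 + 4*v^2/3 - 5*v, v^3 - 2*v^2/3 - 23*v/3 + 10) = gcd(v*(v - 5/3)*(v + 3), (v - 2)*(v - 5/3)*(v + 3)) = v^2 + 4*v/3 - 5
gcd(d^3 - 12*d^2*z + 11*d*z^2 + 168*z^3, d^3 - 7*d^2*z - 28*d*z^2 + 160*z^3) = -d + 8*z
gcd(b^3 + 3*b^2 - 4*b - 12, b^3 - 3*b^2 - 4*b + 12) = b^2 - 4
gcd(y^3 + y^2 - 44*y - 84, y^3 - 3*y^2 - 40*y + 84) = y^2 - y - 42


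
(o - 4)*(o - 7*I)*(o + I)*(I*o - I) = I*o^4 + 6*o^3 - 5*I*o^3 - 30*o^2 + 11*I*o^2 + 24*o - 35*I*o + 28*I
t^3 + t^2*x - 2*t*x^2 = t*(t - x)*(t + 2*x)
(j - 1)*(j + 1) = j^2 - 1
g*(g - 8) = g^2 - 8*g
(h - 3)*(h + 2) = h^2 - h - 6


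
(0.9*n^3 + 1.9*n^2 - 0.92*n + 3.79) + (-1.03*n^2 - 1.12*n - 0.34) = 0.9*n^3 + 0.87*n^2 - 2.04*n + 3.45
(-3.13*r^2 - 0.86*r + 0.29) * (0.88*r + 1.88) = -2.7544*r^3 - 6.6412*r^2 - 1.3616*r + 0.5452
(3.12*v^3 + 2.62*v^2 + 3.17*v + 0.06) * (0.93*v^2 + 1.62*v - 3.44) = 2.9016*v^5 + 7.491*v^4 - 3.5403*v^3 - 3.8216*v^2 - 10.8076*v - 0.2064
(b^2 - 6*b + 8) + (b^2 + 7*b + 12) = 2*b^2 + b + 20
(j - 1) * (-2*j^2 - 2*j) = -2*j^3 + 2*j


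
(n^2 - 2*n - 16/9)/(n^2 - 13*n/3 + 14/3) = (9*n^2 - 18*n - 16)/(3*(3*n^2 - 13*n + 14))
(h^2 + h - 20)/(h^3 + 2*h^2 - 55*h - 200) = (h - 4)/(h^2 - 3*h - 40)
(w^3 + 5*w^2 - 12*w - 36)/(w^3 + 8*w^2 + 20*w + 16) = (w^2 + 3*w - 18)/(w^2 + 6*w + 8)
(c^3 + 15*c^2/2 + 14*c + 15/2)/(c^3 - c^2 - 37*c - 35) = (c + 3/2)/(c - 7)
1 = 1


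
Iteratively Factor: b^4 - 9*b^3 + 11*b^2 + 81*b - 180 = (b - 5)*(b^3 - 4*b^2 - 9*b + 36) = (b - 5)*(b - 4)*(b^2 - 9) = (b - 5)*(b - 4)*(b + 3)*(b - 3)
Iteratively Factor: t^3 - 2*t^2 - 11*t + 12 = (t - 4)*(t^2 + 2*t - 3) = (t - 4)*(t - 1)*(t + 3)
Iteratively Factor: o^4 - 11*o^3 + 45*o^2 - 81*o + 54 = (o - 2)*(o^3 - 9*o^2 + 27*o - 27) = (o - 3)*(o - 2)*(o^2 - 6*o + 9) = (o - 3)^2*(o - 2)*(o - 3)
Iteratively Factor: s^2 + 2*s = (s + 2)*(s)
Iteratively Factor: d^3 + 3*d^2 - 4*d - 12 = (d - 2)*(d^2 + 5*d + 6) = (d - 2)*(d + 3)*(d + 2)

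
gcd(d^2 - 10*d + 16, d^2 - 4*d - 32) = d - 8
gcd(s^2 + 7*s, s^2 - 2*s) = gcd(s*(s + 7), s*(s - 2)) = s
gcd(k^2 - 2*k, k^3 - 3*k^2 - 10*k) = k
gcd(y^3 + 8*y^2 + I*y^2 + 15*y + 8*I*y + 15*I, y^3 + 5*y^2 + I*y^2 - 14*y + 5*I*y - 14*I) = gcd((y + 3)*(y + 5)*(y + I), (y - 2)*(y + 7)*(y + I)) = y + I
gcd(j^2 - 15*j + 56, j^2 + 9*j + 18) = 1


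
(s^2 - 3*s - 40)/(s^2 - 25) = (s - 8)/(s - 5)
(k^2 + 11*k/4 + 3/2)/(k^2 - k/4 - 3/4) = (k + 2)/(k - 1)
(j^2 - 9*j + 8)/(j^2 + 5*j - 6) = (j - 8)/(j + 6)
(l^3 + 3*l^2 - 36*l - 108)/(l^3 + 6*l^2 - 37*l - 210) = (l^2 + 9*l + 18)/(l^2 + 12*l + 35)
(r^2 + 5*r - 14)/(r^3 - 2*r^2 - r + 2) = (r + 7)/(r^2 - 1)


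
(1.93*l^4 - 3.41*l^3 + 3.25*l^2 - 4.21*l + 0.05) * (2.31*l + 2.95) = 4.4583*l^5 - 2.1836*l^4 - 2.552*l^3 - 0.137599999999999*l^2 - 12.304*l + 0.1475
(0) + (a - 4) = a - 4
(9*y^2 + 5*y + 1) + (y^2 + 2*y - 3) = 10*y^2 + 7*y - 2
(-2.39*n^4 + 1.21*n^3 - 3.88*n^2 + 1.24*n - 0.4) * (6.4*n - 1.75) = -15.296*n^5 + 11.9265*n^4 - 26.9495*n^3 + 14.726*n^2 - 4.73*n + 0.7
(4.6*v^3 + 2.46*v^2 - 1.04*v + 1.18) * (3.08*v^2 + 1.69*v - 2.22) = 14.168*v^5 + 15.3508*v^4 - 9.2578*v^3 - 3.5844*v^2 + 4.303*v - 2.6196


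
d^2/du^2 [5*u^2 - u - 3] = 10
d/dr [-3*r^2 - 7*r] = -6*r - 7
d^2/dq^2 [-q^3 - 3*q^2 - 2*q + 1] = -6*q - 6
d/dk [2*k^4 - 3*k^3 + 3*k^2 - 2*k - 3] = 8*k^3 - 9*k^2 + 6*k - 2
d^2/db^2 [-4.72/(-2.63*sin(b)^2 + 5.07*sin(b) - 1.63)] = (-130.591072*sin(b)^4 + 188.810856*sin(b)^3 + 155.496152*sin(b)^2 - 416.628264*sin(b) + 202.18592)/(2.63*sin(b)^2 - 5.07*sin(b) + 1.63)^3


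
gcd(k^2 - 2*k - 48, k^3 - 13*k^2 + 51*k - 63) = 1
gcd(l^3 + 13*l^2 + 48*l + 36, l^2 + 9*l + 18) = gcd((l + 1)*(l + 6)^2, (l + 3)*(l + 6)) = l + 6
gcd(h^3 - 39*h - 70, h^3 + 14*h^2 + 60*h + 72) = h + 2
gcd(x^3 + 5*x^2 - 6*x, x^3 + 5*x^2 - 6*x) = x^3 + 5*x^2 - 6*x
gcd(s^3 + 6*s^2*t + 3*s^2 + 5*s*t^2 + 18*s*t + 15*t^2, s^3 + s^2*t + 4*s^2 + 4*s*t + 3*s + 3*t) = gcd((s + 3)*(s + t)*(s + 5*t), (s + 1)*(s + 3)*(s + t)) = s^2 + s*t + 3*s + 3*t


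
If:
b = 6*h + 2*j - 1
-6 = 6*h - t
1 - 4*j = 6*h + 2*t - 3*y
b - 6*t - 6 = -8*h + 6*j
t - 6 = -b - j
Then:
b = 130/9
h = -133/18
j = 269/9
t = -115/3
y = -22/27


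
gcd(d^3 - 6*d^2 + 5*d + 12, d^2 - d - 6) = d - 3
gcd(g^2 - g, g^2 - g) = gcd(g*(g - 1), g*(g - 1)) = g^2 - g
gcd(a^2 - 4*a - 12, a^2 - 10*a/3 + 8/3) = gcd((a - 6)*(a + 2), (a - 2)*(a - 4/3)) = 1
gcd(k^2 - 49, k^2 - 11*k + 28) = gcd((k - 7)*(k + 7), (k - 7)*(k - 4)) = k - 7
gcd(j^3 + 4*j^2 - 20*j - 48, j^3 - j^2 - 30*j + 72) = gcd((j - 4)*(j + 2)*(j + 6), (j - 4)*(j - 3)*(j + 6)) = j^2 + 2*j - 24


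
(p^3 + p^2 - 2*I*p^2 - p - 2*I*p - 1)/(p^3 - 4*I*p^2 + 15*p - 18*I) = (p^2 + p*(1 - I) - I)/(p^2 - 3*I*p + 18)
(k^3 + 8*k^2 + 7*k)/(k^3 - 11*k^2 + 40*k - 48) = k*(k^2 + 8*k + 7)/(k^3 - 11*k^2 + 40*k - 48)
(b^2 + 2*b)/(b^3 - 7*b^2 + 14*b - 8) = b*(b + 2)/(b^3 - 7*b^2 + 14*b - 8)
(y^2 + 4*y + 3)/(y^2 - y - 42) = (y^2 + 4*y + 3)/(y^2 - y - 42)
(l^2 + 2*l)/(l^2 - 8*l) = (l + 2)/(l - 8)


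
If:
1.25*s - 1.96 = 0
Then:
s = 1.57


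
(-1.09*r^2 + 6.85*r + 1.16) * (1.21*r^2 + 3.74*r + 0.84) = -1.3189*r^4 + 4.2119*r^3 + 26.107*r^2 + 10.0924*r + 0.9744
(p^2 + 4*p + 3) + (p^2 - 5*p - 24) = 2*p^2 - p - 21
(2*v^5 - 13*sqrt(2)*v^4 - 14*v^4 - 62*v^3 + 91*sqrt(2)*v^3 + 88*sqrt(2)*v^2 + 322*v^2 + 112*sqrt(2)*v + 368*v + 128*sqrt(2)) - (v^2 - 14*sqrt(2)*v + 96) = 2*v^5 - 13*sqrt(2)*v^4 - 14*v^4 - 62*v^3 + 91*sqrt(2)*v^3 + 88*sqrt(2)*v^2 + 321*v^2 + 126*sqrt(2)*v + 368*v - 96 + 128*sqrt(2)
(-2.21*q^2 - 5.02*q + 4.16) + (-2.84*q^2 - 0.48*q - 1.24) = -5.05*q^2 - 5.5*q + 2.92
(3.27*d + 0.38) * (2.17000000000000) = 7.0959*d + 0.8246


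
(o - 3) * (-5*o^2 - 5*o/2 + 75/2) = -5*o^3 + 25*o^2/2 + 45*o - 225/2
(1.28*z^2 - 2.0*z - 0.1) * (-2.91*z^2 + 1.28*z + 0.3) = -3.7248*z^4 + 7.4584*z^3 - 1.885*z^2 - 0.728*z - 0.03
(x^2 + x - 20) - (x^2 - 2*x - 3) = 3*x - 17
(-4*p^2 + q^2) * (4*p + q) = -16*p^3 - 4*p^2*q + 4*p*q^2 + q^3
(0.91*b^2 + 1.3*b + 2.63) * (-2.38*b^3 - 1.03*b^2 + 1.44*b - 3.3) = -2.1658*b^5 - 4.0313*b^4 - 6.288*b^3 - 3.8399*b^2 - 0.5028*b - 8.679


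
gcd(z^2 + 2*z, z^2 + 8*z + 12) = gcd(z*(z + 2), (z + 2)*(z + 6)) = z + 2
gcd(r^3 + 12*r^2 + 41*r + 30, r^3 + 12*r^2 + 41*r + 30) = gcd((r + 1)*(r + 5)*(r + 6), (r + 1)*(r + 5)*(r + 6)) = r^3 + 12*r^2 + 41*r + 30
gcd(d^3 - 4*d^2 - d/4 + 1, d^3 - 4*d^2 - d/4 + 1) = d^3 - 4*d^2 - d/4 + 1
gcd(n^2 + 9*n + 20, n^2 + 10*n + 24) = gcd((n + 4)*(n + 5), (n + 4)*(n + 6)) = n + 4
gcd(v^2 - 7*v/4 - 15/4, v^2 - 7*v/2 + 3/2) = v - 3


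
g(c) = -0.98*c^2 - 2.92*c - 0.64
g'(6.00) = -14.68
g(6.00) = -53.44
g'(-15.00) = 26.48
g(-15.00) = -177.34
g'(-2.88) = 2.72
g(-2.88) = -0.36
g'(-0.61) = -1.72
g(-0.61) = 0.78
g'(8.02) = -18.64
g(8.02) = -87.09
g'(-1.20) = -0.57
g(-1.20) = 1.45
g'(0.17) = -3.25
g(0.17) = -1.16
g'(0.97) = -4.82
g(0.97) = -4.39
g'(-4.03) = 4.98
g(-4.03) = -4.79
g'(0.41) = -3.72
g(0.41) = -2.00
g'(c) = -1.96*c - 2.92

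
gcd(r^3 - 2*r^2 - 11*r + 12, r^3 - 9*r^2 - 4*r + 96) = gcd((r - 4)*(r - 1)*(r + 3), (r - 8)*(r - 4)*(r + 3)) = r^2 - r - 12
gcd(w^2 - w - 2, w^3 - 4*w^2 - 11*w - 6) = w + 1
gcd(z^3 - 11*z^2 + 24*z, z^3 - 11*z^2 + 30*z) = z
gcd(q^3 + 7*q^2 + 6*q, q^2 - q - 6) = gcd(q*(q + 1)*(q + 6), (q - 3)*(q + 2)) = 1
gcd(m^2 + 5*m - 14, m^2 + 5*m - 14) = m^2 + 5*m - 14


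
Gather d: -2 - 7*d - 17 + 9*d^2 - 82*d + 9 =9*d^2 - 89*d - 10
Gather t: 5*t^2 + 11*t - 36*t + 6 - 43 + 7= 5*t^2 - 25*t - 30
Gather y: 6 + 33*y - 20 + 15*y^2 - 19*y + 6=15*y^2 + 14*y - 8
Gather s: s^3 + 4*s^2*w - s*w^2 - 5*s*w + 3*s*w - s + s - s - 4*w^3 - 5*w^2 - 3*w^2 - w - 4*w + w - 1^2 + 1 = s^3 + 4*s^2*w + s*(-w^2 - 2*w - 1) - 4*w^3 - 8*w^2 - 4*w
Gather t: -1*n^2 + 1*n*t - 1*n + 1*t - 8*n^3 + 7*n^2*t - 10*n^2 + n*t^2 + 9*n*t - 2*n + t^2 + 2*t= -8*n^3 - 11*n^2 - 3*n + t^2*(n + 1) + t*(7*n^2 + 10*n + 3)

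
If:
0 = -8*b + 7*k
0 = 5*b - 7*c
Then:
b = 7*k/8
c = 5*k/8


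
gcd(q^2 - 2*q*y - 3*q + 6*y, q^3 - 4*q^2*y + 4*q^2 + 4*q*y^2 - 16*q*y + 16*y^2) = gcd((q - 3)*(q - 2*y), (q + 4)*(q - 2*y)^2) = -q + 2*y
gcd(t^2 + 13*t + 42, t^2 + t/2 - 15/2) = 1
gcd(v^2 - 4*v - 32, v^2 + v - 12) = v + 4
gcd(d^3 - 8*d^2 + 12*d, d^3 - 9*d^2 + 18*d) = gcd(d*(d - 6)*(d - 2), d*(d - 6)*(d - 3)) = d^2 - 6*d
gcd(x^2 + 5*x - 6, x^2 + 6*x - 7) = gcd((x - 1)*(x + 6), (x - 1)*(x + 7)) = x - 1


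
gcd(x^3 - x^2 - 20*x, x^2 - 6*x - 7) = 1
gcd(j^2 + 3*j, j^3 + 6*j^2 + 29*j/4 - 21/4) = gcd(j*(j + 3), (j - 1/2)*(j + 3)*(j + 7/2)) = j + 3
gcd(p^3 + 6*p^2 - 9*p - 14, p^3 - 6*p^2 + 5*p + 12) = p + 1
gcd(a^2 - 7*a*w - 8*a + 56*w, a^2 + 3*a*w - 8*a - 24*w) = a - 8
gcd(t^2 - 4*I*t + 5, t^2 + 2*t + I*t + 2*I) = t + I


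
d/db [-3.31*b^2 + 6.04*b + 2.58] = 6.04 - 6.62*b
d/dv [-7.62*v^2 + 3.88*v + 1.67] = 3.88 - 15.24*v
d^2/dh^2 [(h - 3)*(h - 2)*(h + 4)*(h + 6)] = 12*h^2 + 30*h - 40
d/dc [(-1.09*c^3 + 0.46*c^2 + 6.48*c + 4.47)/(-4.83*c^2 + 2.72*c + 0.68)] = (5.2647*c^4 - 5.9296*c^3 + 30.326*c^2 + 43.8058*c - 7.752)/(23.3289*c^4 - 26.2752*c^3 + 0.829600000000001*c^2 + 3.6992*c + 0.4624)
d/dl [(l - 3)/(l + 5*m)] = (5*m + 3)/(l + 5*m)^2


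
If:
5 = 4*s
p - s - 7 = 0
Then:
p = 33/4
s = 5/4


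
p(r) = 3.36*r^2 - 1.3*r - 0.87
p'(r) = 6.72*r - 1.3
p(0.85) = 0.45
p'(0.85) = 4.41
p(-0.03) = -0.83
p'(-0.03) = -1.50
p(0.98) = 1.08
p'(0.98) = 5.29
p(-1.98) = 14.88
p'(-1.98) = -14.61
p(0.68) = -0.20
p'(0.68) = 3.27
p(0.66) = -0.26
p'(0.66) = 3.14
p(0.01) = -0.88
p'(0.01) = -1.23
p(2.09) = 11.09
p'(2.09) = 12.74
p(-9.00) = 282.99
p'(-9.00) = -61.78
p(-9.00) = 282.99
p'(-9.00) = -61.78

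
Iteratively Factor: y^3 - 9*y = (y)*(y^2 - 9) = y*(y + 3)*(y - 3)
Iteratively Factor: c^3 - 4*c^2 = (c - 4)*(c^2) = c*(c - 4)*(c)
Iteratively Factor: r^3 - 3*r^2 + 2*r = (r)*(r^2 - 3*r + 2) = r*(r - 2)*(r - 1)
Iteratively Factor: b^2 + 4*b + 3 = (b + 3)*(b + 1)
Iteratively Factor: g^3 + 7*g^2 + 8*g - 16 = (g + 4)*(g^2 + 3*g - 4) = (g + 4)^2*(g - 1)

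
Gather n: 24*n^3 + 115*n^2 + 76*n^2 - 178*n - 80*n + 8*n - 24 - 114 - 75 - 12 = 24*n^3 + 191*n^2 - 250*n - 225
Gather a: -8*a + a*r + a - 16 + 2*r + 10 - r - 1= a*(r - 7) + r - 7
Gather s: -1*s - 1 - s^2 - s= -s^2 - 2*s - 1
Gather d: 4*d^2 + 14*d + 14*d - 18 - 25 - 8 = 4*d^2 + 28*d - 51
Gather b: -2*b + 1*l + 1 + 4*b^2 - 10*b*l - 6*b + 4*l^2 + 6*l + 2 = 4*b^2 + b*(-10*l - 8) + 4*l^2 + 7*l + 3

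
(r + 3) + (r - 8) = 2*r - 5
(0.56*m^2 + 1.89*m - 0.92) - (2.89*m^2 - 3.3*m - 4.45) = -2.33*m^2 + 5.19*m + 3.53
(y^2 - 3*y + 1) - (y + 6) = y^2 - 4*y - 5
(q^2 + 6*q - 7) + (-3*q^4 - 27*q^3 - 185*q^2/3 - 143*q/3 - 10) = -3*q^4 - 27*q^3 - 182*q^2/3 - 125*q/3 - 17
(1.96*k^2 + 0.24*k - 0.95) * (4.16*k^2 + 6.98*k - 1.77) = 8.1536*k^4 + 14.6792*k^3 - 5.746*k^2 - 7.0558*k + 1.6815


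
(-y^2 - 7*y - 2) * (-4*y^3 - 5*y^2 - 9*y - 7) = 4*y^5 + 33*y^4 + 52*y^3 + 80*y^2 + 67*y + 14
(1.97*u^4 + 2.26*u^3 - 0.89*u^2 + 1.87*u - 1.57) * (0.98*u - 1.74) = 1.9306*u^5 - 1.213*u^4 - 4.8046*u^3 + 3.3812*u^2 - 4.7924*u + 2.7318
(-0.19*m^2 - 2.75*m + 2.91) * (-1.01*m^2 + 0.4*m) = 0.1919*m^4 + 2.7015*m^3 - 4.0391*m^2 + 1.164*m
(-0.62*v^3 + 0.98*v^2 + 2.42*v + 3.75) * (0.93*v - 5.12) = -0.5766*v^4 + 4.0858*v^3 - 2.767*v^2 - 8.9029*v - 19.2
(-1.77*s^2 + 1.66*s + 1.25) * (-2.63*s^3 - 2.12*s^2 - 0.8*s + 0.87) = 4.6551*s^5 - 0.613399999999999*s^4 - 5.3907*s^3 - 5.5179*s^2 + 0.4442*s + 1.0875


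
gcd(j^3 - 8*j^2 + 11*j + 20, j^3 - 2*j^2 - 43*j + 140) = j^2 - 9*j + 20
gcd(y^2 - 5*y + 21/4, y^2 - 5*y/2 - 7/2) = y - 7/2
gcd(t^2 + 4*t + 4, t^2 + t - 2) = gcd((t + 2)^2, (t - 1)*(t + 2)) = t + 2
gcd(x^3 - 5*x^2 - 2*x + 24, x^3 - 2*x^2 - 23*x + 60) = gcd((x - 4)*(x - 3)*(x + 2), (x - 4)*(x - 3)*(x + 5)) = x^2 - 7*x + 12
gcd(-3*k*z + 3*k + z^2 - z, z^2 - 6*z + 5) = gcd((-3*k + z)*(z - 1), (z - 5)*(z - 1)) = z - 1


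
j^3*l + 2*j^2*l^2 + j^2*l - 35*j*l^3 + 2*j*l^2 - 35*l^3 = (j - 5*l)*(j + 7*l)*(j*l + l)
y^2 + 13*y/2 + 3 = (y + 1/2)*(y + 6)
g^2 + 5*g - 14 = (g - 2)*(g + 7)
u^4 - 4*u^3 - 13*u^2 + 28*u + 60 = (u - 5)*(u - 3)*(u + 2)^2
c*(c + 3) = c^2 + 3*c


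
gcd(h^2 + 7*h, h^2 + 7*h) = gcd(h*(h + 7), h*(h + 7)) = h^2 + 7*h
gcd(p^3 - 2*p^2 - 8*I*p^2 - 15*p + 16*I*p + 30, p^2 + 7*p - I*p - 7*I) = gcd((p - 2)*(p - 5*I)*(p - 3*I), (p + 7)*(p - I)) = 1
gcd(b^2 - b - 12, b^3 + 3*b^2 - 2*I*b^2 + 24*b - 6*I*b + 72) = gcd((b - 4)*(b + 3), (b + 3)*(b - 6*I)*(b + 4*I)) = b + 3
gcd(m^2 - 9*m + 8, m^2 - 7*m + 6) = m - 1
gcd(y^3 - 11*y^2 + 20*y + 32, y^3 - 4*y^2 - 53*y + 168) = y - 8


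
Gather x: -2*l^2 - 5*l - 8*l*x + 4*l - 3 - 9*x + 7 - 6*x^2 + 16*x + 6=-2*l^2 - l - 6*x^2 + x*(7 - 8*l) + 10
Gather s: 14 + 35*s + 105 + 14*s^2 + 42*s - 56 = 14*s^2 + 77*s + 63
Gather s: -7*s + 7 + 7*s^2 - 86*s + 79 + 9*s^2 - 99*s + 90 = 16*s^2 - 192*s + 176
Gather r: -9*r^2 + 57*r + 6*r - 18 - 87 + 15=-9*r^2 + 63*r - 90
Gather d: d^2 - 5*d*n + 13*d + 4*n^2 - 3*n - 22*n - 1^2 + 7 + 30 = d^2 + d*(13 - 5*n) + 4*n^2 - 25*n + 36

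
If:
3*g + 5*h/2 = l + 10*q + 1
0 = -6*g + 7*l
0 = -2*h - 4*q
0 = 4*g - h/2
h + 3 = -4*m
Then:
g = 7/435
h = 56/435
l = 2/145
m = -1361/1740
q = -28/435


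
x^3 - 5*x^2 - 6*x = x*(x - 6)*(x + 1)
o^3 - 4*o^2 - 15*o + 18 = (o - 6)*(o - 1)*(o + 3)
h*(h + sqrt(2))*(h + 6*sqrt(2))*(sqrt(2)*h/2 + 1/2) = sqrt(2)*h^4/2 + 15*h^3/2 + 19*sqrt(2)*h^2/2 + 6*h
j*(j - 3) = j^2 - 3*j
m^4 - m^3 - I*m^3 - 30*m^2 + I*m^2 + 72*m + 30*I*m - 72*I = (m - 4)*(m - 3)*(m + 6)*(m - I)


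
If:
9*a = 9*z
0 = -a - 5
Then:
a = -5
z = -5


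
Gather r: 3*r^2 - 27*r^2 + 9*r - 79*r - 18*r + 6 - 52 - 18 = -24*r^2 - 88*r - 64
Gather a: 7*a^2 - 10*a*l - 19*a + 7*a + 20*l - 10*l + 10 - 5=7*a^2 + a*(-10*l - 12) + 10*l + 5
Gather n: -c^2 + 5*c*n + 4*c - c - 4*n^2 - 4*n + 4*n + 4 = -c^2 + 5*c*n + 3*c - 4*n^2 + 4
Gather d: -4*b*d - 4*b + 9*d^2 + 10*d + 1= -4*b + 9*d^2 + d*(10 - 4*b) + 1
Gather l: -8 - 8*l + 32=24 - 8*l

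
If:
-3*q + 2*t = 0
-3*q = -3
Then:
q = 1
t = 3/2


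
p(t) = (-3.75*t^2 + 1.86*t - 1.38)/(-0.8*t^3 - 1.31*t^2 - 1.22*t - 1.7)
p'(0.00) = -1.68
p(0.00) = 0.81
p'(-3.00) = -2.33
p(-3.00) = -3.46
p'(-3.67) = -1.12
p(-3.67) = -2.38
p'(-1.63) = -591.46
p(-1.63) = -52.72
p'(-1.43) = -363.36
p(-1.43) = 39.71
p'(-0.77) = -8.81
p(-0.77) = 4.30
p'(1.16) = 0.26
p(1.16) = 0.70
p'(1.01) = 0.31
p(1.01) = 0.65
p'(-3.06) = -2.15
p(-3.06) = -3.32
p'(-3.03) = -2.24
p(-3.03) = -3.39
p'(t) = (1.86 - 7.5*t)/(-0.8*t^3 - 1.31*t^2 - 1.22*t - 1.7) + (-3.75*t^2 + 1.86*t - 1.38)*(2.4*t^2 + 2.62*t + 1.22)/(-0.8*t^3 - 1.31*t^2 - 1.22*t - 1.7)^2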